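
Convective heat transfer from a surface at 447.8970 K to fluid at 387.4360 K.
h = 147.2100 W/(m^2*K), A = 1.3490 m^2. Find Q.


dT = 60.4610 K
Q = 147.2100 * 1.3490 * 60.4610 = 12006.7257 W

12006.7257 W


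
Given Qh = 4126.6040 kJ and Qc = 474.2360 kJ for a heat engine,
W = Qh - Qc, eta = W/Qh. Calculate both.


W = 4126.6040 - 474.2360 = 3652.3680 kJ
eta = 3652.3680 / 4126.6040 = 0.8851 = 88.5078%

W = 3652.3680 kJ, eta = 88.5078%


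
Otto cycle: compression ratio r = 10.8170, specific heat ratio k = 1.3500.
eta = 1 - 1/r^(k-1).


r^(k-1) = 2.3011
eta = 1 - 1/2.3011 = 0.5654 = 56.5427%

56.5427%


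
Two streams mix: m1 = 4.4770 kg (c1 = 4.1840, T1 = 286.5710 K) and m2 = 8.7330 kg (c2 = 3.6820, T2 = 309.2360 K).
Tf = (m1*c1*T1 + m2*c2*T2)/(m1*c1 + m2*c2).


num = 15311.4360
den = 50.8867
Tf = 300.8928 K

300.8928 K


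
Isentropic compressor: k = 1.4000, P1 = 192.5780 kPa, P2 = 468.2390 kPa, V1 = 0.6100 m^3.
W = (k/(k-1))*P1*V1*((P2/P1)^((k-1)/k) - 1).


(k-1)/k = 0.2857
(P2/P1)^exp = 1.2890
W = 3.5000 * 192.5780 * 0.6100 * (1.2890 - 1) = 118.8150 kJ

118.8150 kJ


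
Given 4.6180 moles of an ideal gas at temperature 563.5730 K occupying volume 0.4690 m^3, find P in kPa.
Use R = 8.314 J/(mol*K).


P = nRT/V = 4.6180 * 8.314 * 563.5730 / 0.4690
= 21637.8511 / 0.4690 = 46136.1430 Pa = 46.1361 kPa

46.1361 kPa


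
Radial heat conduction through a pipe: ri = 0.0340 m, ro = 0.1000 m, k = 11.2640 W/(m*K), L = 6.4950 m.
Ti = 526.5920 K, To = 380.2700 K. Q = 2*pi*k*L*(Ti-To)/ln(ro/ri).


dT = 146.3220 K
ln(ro/ri) = 1.0788
Q = 2*pi*11.2640*6.4950*146.3220 / 1.0788 = 62347.1301 W

62347.1301 W


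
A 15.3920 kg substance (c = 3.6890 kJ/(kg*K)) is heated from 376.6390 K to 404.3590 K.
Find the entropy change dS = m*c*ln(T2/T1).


T2/T1 = 1.0736
ln(T2/T1) = 0.0710
dS = 15.3920 * 3.6890 * 0.0710 = 4.0324 kJ/K

4.0324 kJ/K


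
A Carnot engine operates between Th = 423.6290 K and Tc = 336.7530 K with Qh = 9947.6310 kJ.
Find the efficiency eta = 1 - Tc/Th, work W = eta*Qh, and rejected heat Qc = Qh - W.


eta = 1 - 336.7530/423.6290 = 0.2051
W = 0.2051 * 9947.6310 = 2040.0171 kJ
Qc = 9947.6310 - 2040.0171 = 7907.6139 kJ

eta = 20.5076%, W = 2040.0171 kJ, Qc = 7907.6139 kJ


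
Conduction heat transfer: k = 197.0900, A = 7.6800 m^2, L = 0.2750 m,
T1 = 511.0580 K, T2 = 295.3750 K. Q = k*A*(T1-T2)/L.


dT = 215.6830 K
Q = 197.0900 * 7.6800 * 215.6830 / 0.2750 = 1187159.3883 W

1187159.3883 W


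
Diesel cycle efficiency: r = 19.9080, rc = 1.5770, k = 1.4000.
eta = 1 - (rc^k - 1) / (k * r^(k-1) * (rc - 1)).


r^(k-1) = 3.3083
rc^k = 1.8922
eta = 0.6662 = 66.6157%

66.6157%


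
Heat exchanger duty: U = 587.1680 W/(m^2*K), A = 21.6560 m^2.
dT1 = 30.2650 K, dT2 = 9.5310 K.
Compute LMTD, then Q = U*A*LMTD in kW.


LMTD = 17.9446 K
Q = 587.1680 * 21.6560 * 17.9446 = 228178.8877 W = 228.1789 kW

228.1789 kW


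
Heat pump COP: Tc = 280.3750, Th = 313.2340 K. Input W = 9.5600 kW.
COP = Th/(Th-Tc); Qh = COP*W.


COP = 313.2340 / 32.8590 = 9.5327
Qh = 9.5327 * 9.5600 = 91.1323 kW

COP = 9.5327, Qh = 91.1323 kW


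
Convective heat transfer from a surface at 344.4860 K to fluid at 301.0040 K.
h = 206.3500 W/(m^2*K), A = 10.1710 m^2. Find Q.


dT = 43.4820 K
Q = 206.3500 * 10.1710 * 43.4820 = 91259.4063 W

91259.4063 W


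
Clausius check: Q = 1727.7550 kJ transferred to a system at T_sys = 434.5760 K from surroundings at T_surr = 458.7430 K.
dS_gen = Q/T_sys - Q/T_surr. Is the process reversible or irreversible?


dS_sys = 1727.7550/434.5760 = 3.9757 kJ/K
dS_surr = -1727.7550/458.7430 = -3.7663 kJ/K
dS_gen = 3.9757 - 3.7663 = 0.2094 kJ/K (irreversible)

dS_gen = 0.2094 kJ/K, irreversible


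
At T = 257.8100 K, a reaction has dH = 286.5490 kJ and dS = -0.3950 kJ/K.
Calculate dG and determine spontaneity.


T*dS = 257.8100 * -0.3950 = -101.8350 kJ
dG = 286.5490 + 101.8350 = 388.3839 kJ (non-spontaneous)

dG = 388.3839 kJ, non-spontaneous


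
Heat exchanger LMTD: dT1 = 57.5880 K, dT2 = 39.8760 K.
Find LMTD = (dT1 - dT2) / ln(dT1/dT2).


dT1/dT2 = 1.4442
ln(dT1/dT2) = 0.3675
LMTD = 17.7120 / 0.3675 = 48.1907 K

48.1907 K


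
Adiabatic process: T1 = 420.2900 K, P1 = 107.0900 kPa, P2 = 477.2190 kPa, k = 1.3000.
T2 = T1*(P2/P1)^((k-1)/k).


(k-1)/k = 0.2308
(P2/P1)^exp = 1.4118
T2 = 420.2900 * 1.4118 = 593.3502 K

593.3502 K


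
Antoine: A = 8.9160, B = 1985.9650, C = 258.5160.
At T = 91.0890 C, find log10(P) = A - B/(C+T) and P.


C+T = 349.6050
B/(C+T) = 5.6806
log10(P) = 8.9160 - 5.6806 = 3.2354
P = 10^3.2354 = 1719.5045 mmHg

1719.5045 mmHg


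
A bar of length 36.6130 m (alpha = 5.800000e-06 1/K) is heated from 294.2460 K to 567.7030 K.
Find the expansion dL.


dT = 273.4570 K
dL = 5.800000e-06 * 36.6130 * 273.4570 = 0.058070 m
L_final = 36.671070 m

dL = 0.058070 m


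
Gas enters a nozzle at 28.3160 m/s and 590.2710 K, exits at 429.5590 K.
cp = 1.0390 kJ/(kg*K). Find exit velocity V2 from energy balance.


dT = 160.7120 K
2*cp*1000*dT = 333959.5360
V1^2 = 801.7959
V2 = sqrt(334761.3319) = 578.5856 m/s

578.5856 m/s


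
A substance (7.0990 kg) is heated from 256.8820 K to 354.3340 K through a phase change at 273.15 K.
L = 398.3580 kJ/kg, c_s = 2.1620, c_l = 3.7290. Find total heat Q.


Q1 (sensible, solid) = 7.0990 * 2.1620 * 16.2680 = 249.6819 kJ
Q2 (latent) = 7.0990 * 398.3580 = 2827.9434 kJ
Q3 (sensible, liquid) = 7.0990 * 3.7290 * 81.1840 = 2149.1167 kJ
Q_total = 5226.7421 kJ

5226.7421 kJ


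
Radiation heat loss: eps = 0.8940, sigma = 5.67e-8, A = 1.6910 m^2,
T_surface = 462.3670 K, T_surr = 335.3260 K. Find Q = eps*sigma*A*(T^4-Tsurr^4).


T^4 = 4.5703e+10
Tsurr^4 = 1.2644e+10
Q = 0.8940 * 5.67e-8 * 1.6910 * 3.3060e+10 = 2833.7626 W

2833.7626 W


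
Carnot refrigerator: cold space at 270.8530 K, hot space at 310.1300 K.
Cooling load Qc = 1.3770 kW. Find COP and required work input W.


COP = 270.8530 / 39.2770 = 6.8960
W = 1.3770 / 6.8960 = 0.1997 kW

COP = 6.8960, W = 0.1997 kW


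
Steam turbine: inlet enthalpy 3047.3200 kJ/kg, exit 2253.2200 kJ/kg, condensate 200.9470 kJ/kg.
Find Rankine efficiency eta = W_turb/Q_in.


W = 794.1000 kJ/kg
Q_in = 2846.3730 kJ/kg
eta = 0.2790 = 27.8987%

eta = 27.8987%


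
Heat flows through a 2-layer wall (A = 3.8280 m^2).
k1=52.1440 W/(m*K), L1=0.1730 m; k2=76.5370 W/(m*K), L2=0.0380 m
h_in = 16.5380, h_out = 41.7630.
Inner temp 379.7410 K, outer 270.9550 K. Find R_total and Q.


R_conv_in = 1/(16.5380*3.8280) = 0.0158
R_1 = 0.1730/(52.1440*3.8280) = 0.0009
R_2 = 0.0380/(76.5370*3.8280) = 0.0001
R_conv_out = 1/(41.7630*3.8280) = 0.0063
R_total = 0.0230 K/W
Q = 108.7860 / 0.0230 = 4720.0866 W

R_total = 0.0230 K/W, Q = 4720.0866 W


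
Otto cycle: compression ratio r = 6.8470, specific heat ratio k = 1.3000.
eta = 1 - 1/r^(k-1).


r^(k-1) = 1.7809
eta = 1 - 1/1.7809 = 0.4385 = 43.8500%

43.8500%


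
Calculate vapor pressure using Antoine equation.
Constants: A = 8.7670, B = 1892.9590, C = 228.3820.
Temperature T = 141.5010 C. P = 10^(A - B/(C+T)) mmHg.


C+T = 369.8830
B/(C+T) = 5.1177
log10(P) = 8.7670 - 5.1177 = 3.6493
P = 10^3.6493 = 4459.3985 mmHg

4459.3985 mmHg


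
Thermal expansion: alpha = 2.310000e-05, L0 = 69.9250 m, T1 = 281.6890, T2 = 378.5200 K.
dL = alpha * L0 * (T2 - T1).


dT = 96.8310 K
dL = 2.310000e-05 * 69.9250 * 96.8310 = 0.156408 m
L_final = 70.081408 m

dL = 0.156408 m


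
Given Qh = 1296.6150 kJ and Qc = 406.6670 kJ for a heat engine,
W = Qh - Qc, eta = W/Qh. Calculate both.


W = 1296.6150 - 406.6670 = 889.9480 kJ
eta = 889.9480 / 1296.6150 = 0.6864 = 68.6363%

W = 889.9480 kJ, eta = 68.6363%


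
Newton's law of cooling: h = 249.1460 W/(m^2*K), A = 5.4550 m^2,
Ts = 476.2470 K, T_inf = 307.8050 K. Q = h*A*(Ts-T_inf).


dT = 168.4420 K
Q = 249.1460 * 5.4550 * 168.4420 = 228928.0787 W

228928.0787 W


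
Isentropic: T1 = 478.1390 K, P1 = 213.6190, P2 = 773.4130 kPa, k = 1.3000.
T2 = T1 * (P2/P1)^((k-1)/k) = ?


(k-1)/k = 0.2308
(P2/P1)^exp = 1.3457
T2 = 478.1390 * 1.3457 = 643.4302 K

643.4302 K


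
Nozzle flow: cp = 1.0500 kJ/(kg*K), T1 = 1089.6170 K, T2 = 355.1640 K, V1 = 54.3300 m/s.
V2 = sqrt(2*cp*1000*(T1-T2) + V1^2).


dT = 734.4530 K
2*cp*1000*dT = 1542351.3000
V1^2 = 2951.7489
V2 = sqrt(1545303.0489) = 1243.1022 m/s

1243.1022 m/s


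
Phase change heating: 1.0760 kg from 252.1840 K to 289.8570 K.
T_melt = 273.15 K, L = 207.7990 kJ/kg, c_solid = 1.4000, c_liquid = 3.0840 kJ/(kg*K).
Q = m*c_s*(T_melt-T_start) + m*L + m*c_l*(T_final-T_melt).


Q1 (sensible, solid) = 1.0760 * 1.4000 * 20.9660 = 31.5832 kJ
Q2 (latent) = 1.0760 * 207.7990 = 223.5917 kJ
Q3 (sensible, liquid) = 1.0760 * 3.0840 * 16.7070 = 55.4402 kJ
Q_total = 310.6151 kJ

310.6151 kJ


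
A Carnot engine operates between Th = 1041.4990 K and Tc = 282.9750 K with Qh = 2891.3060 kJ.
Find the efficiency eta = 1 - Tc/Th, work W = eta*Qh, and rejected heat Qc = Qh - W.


eta = 1 - 282.9750/1041.4990 = 0.7283
W = 0.7283 * 2891.3060 = 2105.7389 kJ
Qc = 2891.3060 - 2105.7389 = 785.5671 kJ

eta = 72.8300%, W = 2105.7389 kJ, Qc = 785.5671 kJ


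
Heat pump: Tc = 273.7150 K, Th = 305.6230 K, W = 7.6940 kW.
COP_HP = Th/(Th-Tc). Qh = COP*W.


COP = 305.6230 / 31.9080 = 9.5783
Qh = 9.5783 * 7.6940 = 73.6951 kW

COP = 9.5783, Qh = 73.6951 kW


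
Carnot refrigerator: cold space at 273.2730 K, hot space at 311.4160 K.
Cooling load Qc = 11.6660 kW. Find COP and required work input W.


COP = 273.2730 / 38.1430 = 7.1644
W = 11.6660 / 7.1644 = 1.6283 kW

COP = 7.1644, W = 1.6283 kW


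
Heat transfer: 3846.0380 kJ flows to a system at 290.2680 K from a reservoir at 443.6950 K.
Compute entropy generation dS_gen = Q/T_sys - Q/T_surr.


dS_sys = 3846.0380/290.2680 = 13.2500 kJ/K
dS_surr = -3846.0380/443.6950 = -8.6682 kJ/K
dS_gen = 13.2500 - 8.6682 = 4.5818 kJ/K (irreversible)

dS_gen = 4.5818 kJ/K, irreversible


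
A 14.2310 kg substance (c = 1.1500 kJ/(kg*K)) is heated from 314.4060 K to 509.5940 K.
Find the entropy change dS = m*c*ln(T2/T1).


T2/T1 = 1.6208
ln(T2/T1) = 0.4829
dS = 14.2310 * 1.1500 * 0.4829 = 7.9035 kJ/K

7.9035 kJ/K


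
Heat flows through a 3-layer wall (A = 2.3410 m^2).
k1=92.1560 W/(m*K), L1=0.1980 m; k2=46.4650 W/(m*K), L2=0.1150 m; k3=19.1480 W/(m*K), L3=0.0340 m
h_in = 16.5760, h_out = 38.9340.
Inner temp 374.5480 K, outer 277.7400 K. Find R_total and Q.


R_conv_in = 1/(16.5760*2.3410) = 0.0258
R_1 = 0.1980/(92.1560*2.3410) = 0.0009
R_2 = 0.1150/(46.4650*2.3410) = 0.0011
R_3 = 0.0340/(19.1480*2.3410) = 0.0008
R_conv_out = 1/(38.9340*2.3410) = 0.0110
R_total = 0.0395 K/W
Q = 96.8080 / 0.0395 = 2452.3649 W

R_total = 0.0395 K/W, Q = 2452.3649 W


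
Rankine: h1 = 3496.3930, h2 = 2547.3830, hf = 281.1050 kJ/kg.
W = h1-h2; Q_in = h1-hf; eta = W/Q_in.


W = 949.0100 kJ/kg
Q_in = 3215.2880 kJ/kg
eta = 0.2952 = 29.5156%

eta = 29.5156%


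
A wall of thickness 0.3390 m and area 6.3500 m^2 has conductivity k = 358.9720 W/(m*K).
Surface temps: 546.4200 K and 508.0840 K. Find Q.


dT = 38.3360 K
Q = 358.9720 * 6.3500 * 38.3360 / 0.3390 = 257775.3577 W

257775.3577 W


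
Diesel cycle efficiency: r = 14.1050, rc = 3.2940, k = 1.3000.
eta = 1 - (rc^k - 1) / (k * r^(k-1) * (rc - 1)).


r^(k-1) = 2.2121
rc^k = 4.7102
eta = 0.4376 = 43.7594%

43.7594%


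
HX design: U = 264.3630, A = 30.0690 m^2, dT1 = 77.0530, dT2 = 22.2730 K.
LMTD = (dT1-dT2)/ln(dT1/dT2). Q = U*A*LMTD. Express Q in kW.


LMTD = 44.1376 K
Q = 264.3630 * 30.0690 * 44.1376 = 350855.6709 W = 350.8557 kW

350.8557 kW


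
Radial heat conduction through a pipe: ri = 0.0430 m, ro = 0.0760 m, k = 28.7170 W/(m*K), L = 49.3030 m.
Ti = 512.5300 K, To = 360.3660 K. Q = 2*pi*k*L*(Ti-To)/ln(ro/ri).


dT = 152.1640 K
ln(ro/ri) = 0.5695
Q = 2*pi*28.7170*49.3030*152.1640 / 0.5695 = 2376758.9310 W

2376758.9310 W


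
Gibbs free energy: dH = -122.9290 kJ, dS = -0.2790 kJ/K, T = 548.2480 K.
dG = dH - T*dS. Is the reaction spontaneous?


T*dS = 548.2480 * -0.2790 = -152.9612 kJ
dG = -122.9290 + 152.9612 = 30.0322 kJ (non-spontaneous)

dG = 30.0322 kJ, non-spontaneous


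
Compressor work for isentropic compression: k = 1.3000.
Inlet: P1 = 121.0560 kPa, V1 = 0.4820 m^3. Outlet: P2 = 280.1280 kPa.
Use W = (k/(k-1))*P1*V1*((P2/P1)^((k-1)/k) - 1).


(k-1)/k = 0.2308
(P2/P1)^exp = 1.2136
W = 4.3333 * 121.0560 * 0.4820 * (1.2136 - 1) = 54.0148 kJ

54.0148 kJ


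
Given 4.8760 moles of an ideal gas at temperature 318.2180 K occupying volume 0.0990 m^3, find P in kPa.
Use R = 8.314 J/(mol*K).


P = nRT/V = 4.8760 * 8.314 * 318.2180 / 0.0990
= 12900.2599 / 0.0990 = 130305.6552 Pa = 130.3057 kPa

130.3057 kPa


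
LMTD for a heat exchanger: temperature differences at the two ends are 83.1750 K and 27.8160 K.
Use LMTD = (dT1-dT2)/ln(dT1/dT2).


dT1/dT2 = 2.9902
ln(dT1/dT2) = 1.0953
LMTD = 55.3590 / 1.0953 = 50.5407 K

50.5407 K


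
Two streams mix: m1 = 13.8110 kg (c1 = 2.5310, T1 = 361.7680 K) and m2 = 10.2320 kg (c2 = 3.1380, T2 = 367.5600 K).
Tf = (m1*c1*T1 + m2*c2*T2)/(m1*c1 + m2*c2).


num = 24447.4547
den = 67.0637
Tf = 364.5410 K

364.5410 K


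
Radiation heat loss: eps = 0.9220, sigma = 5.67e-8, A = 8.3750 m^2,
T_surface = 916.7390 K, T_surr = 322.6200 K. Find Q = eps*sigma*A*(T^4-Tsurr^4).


T^4 = 7.0629e+11
Tsurr^4 = 1.0833e+10
Q = 0.9220 * 5.67e-8 * 8.3750 * 6.9546e+11 = 304486.8857 W

304486.8857 W


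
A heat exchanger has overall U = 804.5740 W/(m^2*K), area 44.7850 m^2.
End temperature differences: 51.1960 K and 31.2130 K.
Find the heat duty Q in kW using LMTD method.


LMTD = 40.3838 K
Q = 804.5740 * 44.7850 * 40.3838 = 1455144.4592 W = 1455.1445 kW

1455.1445 kW


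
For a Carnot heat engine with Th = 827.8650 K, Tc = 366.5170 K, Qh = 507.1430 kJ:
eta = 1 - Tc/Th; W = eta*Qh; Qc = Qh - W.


eta = 1 - 366.5170/827.8650 = 0.5573
W = 0.5573 * 507.1430 = 282.6178 kJ
Qc = 507.1430 - 282.6178 = 224.5252 kJ

eta = 55.7274%, W = 282.6178 kJ, Qc = 224.5252 kJ


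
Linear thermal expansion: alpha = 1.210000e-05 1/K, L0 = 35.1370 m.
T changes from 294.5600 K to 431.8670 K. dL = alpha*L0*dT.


dT = 137.3070 K
dL = 1.210000e-05 * 35.1370 * 137.3070 = 0.058377 m
L_final = 35.195377 m

dL = 0.058377 m


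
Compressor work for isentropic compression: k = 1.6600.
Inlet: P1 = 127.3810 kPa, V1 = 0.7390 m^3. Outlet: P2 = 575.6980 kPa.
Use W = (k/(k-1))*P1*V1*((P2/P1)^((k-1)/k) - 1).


(k-1)/k = 0.3976
(P2/P1)^exp = 1.8216
W = 2.5152 * 127.3810 * 0.7390 * (1.8216 - 1) = 194.5287 kJ

194.5287 kJ


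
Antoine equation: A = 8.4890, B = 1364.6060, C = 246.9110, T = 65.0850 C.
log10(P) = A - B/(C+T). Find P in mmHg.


C+T = 311.9960
B/(C+T) = 4.3738
log10(P) = 8.4890 - 4.3738 = 4.1152
P = 10^4.1152 = 13037.8730 mmHg

13037.8730 mmHg


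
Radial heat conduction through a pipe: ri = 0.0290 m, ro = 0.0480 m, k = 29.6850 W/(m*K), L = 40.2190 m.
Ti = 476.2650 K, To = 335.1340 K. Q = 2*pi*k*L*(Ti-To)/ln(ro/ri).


dT = 141.1310 K
ln(ro/ri) = 0.5039
Q = 2*pi*29.6850*40.2190*141.1310 / 0.5039 = 2100979.3554 W

2100979.3554 W


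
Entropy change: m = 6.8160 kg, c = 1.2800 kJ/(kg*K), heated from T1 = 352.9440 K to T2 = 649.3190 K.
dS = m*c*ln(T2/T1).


T2/T1 = 1.8397
ln(T2/T1) = 0.6096
dS = 6.8160 * 1.2800 * 0.6096 = 5.3186 kJ/K

5.3186 kJ/K


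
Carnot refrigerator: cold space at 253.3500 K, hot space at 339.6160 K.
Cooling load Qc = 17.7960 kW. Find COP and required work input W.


COP = 253.3500 / 86.2660 = 2.9368
W = 17.7960 / 2.9368 = 6.0596 kW

COP = 2.9368, W = 6.0596 kW


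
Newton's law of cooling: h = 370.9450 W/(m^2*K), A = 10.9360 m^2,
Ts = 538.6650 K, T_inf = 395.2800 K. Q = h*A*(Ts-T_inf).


dT = 143.3850 K
Q = 370.9450 * 10.9360 * 143.3850 = 581663.4084 W

581663.4084 W


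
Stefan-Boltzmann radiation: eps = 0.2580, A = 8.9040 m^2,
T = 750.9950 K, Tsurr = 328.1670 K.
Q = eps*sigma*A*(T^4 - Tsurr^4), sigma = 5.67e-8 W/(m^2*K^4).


T^4 = 3.1809e+11
Tsurr^4 = 1.1598e+10
Q = 0.2580 * 5.67e-8 * 8.9040 * 3.0649e+11 = 39921.3563 W

39921.3563 W


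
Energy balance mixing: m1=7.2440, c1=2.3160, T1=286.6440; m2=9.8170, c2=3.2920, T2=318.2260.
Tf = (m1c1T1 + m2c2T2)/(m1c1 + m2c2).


num = 15093.3453
den = 49.0947
Tf = 307.4335 K

307.4335 K


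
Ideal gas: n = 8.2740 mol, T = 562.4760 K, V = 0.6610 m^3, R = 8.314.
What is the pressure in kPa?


P = nRT/V = 8.2740 * 8.314 * 562.4760 / 0.6610
= 38692.7443 / 0.6610 = 58536.6782 Pa = 58.5367 kPa

58.5367 kPa


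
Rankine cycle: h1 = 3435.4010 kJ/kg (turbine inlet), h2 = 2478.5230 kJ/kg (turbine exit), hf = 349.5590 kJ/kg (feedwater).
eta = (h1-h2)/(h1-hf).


W = 956.8780 kJ/kg
Q_in = 3085.8420 kJ/kg
eta = 0.3101 = 31.0087%

eta = 31.0087%


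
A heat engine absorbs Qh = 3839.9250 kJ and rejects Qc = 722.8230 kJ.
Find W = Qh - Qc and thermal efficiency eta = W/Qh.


W = 3839.9250 - 722.8230 = 3117.1020 kJ
eta = 3117.1020 / 3839.9250 = 0.8118 = 81.1761%

W = 3117.1020 kJ, eta = 81.1761%


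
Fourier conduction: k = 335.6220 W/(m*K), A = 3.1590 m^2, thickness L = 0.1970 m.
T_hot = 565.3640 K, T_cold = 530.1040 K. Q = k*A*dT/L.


dT = 35.2600 K
Q = 335.6220 * 3.1590 * 35.2600 / 0.1970 = 189765.0061 W

189765.0061 W


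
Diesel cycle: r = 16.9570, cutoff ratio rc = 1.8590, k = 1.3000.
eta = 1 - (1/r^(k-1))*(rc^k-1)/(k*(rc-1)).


r^(k-1) = 2.3378
rc^k = 2.2390
eta = 0.5254 = 52.5379%

52.5379%


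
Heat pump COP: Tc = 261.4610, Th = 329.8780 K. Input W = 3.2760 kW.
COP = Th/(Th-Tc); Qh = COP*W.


COP = 329.8780 / 68.4170 = 4.8216
Qh = 4.8216 * 3.2760 = 15.7955 kW

COP = 4.8216, Qh = 15.7955 kW


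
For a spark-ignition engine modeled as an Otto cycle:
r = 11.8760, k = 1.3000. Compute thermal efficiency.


r^(k-1) = 2.1009
eta = 1 - 1/2.1009 = 0.5240 = 52.4009%

52.4009%


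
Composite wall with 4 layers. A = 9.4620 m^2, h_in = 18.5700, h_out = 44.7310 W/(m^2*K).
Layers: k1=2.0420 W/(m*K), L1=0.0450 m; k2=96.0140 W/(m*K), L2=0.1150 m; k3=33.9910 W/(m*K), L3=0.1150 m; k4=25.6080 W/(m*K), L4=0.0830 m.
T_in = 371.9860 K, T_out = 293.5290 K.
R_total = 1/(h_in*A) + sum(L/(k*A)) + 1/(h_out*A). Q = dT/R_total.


R_conv_in = 1/(18.5700*9.4620) = 0.0057
R_1 = 0.0450/(2.0420*9.4620) = 0.0023
R_2 = 0.1150/(96.0140*9.4620) = 0.0001
R_3 = 0.1150/(33.9910*9.4620) = 0.0004
R_4 = 0.0830/(25.6080*9.4620) = 0.0003
R_conv_out = 1/(44.7310*9.4620) = 0.0024
R_total = 0.0112 K/W
Q = 78.4570 / 0.0112 = 6999.0699 W

R_total = 0.0112 K/W, Q = 6999.0699 W


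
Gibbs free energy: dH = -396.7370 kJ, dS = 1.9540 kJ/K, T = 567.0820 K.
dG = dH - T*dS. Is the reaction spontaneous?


T*dS = 567.0820 * 1.9540 = 1108.0782 kJ
dG = -396.7370 - 1108.0782 = -1504.8152 kJ (spontaneous)

dG = -1504.8152 kJ, spontaneous


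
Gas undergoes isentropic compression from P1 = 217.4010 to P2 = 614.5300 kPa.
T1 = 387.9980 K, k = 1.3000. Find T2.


(k-1)/k = 0.2308
(P2/P1)^exp = 1.2710
T2 = 387.9980 * 1.2710 = 493.1413 K

493.1413 K


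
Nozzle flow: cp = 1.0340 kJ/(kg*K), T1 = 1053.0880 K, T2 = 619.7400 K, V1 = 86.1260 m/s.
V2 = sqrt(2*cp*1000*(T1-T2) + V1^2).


dT = 433.3480 K
2*cp*1000*dT = 896163.6640
V1^2 = 7417.6879
V2 = sqrt(903581.3519) = 950.5690 m/s

950.5690 m/s


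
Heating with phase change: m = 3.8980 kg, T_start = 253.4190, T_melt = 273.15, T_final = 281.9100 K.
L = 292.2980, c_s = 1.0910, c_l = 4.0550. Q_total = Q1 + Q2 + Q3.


Q1 (sensible, solid) = 3.8980 * 1.0910 * 19.7310 = 83.9104 kJ
Q2 (latent) = 3.8980 * 292.2980 = 1139.3776 kJ
Q3 (sensible, liquid) = 3.8980 * 4.0550 * 8.7600 = 138.4640 kJ
Q_total = 1361.7520 kJ

1361.7520 kJ


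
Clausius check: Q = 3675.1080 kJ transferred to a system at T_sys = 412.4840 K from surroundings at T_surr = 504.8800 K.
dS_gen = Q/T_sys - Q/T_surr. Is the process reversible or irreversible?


dS_sys = 3675.1080/412.4840 = 8.9097 kJ/K
dS_surr = -3675.1080/504.8800 = -7.2792 kJ/K
dS_gen = 8.9097 - 7.2792 = 1.6305 kJ/K (irreversible)

dS_gen = 1.6305 kJ/K, irreversible


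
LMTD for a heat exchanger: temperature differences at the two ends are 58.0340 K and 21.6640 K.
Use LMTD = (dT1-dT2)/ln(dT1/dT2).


dT1/dT2 = 2.6788
ln(dT1/dT2) = 0.9854
LMTD = 36.3700 / 0.9854 = 36.9097 K

36.9097 K


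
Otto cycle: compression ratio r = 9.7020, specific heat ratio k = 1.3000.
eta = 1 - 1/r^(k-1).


r^(k-1) = 1.9772
eta = 1 - 1/1.9772 = 0.4942 = 49.4243%

49.4243%


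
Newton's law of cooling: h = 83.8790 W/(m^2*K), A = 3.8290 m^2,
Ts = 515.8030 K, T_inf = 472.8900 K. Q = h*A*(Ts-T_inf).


dT = 42.9130 K
Q = 83.8790 * 3.8290 * 42.9130 = 13782.4837 W

13782.4837 W


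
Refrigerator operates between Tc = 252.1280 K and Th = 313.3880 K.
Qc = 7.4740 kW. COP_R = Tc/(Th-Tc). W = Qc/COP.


COP = 252.1280 / 61.2600 = 4.1157
W = 7.4740 / 4.1157 = 1.8160 kW

COP = 4.1157, W = 1.8160 kW


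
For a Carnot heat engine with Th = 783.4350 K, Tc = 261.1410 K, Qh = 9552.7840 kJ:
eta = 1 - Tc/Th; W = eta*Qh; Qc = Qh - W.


eta = 1 - 261.1410/783.4350 = 0.6667
W = 0.6667 * 9552.7840 = 6368.5714 kJ
Qc = 9552.7840 - 6368.5714 = 3184.2126 kJ

eta = 66.6672%, W = 6368.5714 kJ, Qc = 3184.2126 kJ


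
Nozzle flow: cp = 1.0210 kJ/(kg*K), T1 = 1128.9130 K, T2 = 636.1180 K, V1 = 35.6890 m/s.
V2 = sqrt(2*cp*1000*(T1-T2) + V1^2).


dT = 492.7950 K
2*cp*1000*dT = 1006287.3900
V1^2 = 1273.7047
V2 = sqrt(1007561.0947) = 1003.7734 m/s

1003.7734 m/s


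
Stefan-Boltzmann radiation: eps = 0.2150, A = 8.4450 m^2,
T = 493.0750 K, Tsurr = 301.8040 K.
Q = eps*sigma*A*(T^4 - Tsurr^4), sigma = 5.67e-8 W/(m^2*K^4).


T^4 = 5.9109e+10
Tsurr^4 = 8.2966e+09
Q = 0.2150 * 5.67e-8 * 8.4450 * 5.0812e+10 = 5231.0511 W

5231.0511 W


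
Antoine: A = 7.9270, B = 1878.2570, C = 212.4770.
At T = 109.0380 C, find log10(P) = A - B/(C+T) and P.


C+T = 321.5150
B/(C+T) = 5.8419
log10(P) = 7.9270 - 5.8419 = 2.0851
P = 10^2.0851 = 121.6479 mmHg

121.6479 mmHg


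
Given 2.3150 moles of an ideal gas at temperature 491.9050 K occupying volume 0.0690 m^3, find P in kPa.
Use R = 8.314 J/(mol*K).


P = nRT/V = 2.3150 * 8.314 * 491.9050 / 0.0690
= 9467.6513 / 0.0690 = 137212.3372 Pa = 137.2123 kPa

137.2123 kPa


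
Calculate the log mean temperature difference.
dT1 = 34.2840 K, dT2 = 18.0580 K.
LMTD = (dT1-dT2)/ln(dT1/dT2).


dT1/dT2 = 1.8985
ln(dT1/dT2) = 0.6411
LMTD = 16.2260 / 0.6411 = 25.3100 K

25.3100 K


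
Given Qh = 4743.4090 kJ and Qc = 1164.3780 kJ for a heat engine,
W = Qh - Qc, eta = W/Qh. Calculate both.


W = 4743.4090 - 1164.3780 = 3579.0310 kJ
eta = 3579.0310 / 4743.4090 = 0.7545 = 75.4527%

W = 3579.0310 kJ, eta = 75.4527%


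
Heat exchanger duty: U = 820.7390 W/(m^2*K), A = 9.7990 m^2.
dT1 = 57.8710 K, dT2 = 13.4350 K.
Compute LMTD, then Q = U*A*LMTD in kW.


LMTD = 30.4283 K
Q = 820.7390 * 9.7990 * 30.4283 = 244716.8613 W = 244.7169 kW

244.7169 kW


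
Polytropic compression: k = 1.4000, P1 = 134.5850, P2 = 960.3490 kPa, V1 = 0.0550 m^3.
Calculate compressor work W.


(k-1)/k = 0.2857
(P2/P1)^exp = 1.7532
W = 3.5000 * 134.5850 * 0.0550 * (1.7532 - 1) = 19.5143 kJ

19.5143 kJ


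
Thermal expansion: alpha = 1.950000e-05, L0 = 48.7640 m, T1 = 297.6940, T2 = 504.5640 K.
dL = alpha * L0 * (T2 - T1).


dT = 206.8700 K
dL = 1.950000e-05 * 48.7640 * 206.8700 = 0.196712 m
L_final = 48.960712 m

dL = 0.196712 m


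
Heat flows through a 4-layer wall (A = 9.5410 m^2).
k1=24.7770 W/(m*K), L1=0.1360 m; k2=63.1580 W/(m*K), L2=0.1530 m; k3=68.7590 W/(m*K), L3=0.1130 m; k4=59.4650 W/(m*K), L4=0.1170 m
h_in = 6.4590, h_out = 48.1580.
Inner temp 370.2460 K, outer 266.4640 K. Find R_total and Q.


R_conv_in = 1/(6.4590*9.5410) = 0.0162
R_1 = 0.1360/(24.7770*9.5410) = 0.0006
R_2 = 0.1530/(63.1580*9.5410) = 0.0003
R_3 = 0.1130/(68.7590*9.5410) = 0.0002
R_4 = 0.1170/(59.4650*9.5410) = 0.0002
R_conv_out = 1/(48.1580*9.5410) = 0.0022
R_total = 0.0196 K/W
Q = 103.7820 / 0.0196 = 5291.9853 W

R_total = 0.0196 K/W, Q = 5291.9853 W


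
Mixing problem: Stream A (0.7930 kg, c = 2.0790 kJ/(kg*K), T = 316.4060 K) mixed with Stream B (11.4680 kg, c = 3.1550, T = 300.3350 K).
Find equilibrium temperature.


num = 11388.2246
den = 37.8302
Tf = 301.0354 K

301.0354 K


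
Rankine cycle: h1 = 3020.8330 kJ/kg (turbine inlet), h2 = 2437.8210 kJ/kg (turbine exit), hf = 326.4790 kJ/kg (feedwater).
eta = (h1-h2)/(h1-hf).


W = 583.0120 kJ/kg
Q_in = 2694.3540 kJ/kg
eta = 0.2164 = 21.6383%

eta = 21.6383%


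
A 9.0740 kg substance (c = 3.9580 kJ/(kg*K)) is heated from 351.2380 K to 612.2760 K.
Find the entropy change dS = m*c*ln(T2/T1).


T2/T1 = 1.7432
ln(T2/T1) = 0.5557
dS = 9.0740 * 3.9580 * 0.5557 = 19.9586 kJ/K

19.9586 kJ/K


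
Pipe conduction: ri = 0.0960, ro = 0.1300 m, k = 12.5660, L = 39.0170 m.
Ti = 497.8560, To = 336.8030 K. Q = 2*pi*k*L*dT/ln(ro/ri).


dT = 161.0530 K
ln(ro/ri) = 0.3032
Q = 2*pi*12.5660*39.0170*161.0530 / 0.3032 = 1636402.3785 W

1636402.3785 W


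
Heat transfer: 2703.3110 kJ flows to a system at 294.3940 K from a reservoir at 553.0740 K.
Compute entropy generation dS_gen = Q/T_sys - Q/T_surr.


dS_sys = 2703.3110/294.3940 = 9.1826 kJ/K
dS_surr = -2703.3110/553.0740 = -4.8878 kJ/K
dS_gen = 9.1826 - 4.8878 = 4.2948 kJ/K (irreversible)

dS_gen = 4.2948 kJ/K, irreversible


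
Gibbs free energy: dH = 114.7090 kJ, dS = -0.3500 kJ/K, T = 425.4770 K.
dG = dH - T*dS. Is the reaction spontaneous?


T*dS = 425.4770 * -0.3500 = -148.9169 kJ
dG = 114.7090 + 148.9169 = 263.6259 kJ (non-spontaneous)

dG = 263.6259 kJ, non-spontaneous


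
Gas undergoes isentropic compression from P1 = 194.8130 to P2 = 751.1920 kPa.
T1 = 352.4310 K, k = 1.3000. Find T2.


(k-1)/k = 0.2308
(P2/P1)^exp = 1.3654
T2 = 352.4310 * 1.3654 = 481.2110 K

481.2110 K


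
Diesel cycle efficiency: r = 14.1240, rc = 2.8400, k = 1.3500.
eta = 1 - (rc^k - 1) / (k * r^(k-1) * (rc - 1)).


r^(k-1) = 2.5263
rc^k = 4.0924
eta = 0.5072 = 50.7211%

50.7211%


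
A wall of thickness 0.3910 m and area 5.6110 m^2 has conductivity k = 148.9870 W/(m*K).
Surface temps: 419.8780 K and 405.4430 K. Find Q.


dT = 14.4350 K
Q = 148.9870 * 5.6110 * 14.4350 / 0.3910 = 30862.3274 W

30862.3274 W


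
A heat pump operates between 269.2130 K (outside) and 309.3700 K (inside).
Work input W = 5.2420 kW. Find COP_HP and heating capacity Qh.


COP = 309.3700 / 40.1570 = 7.7040
Qh = 7.7040 * 5.2420 = 40.3844 kW

COP = 7.7040, Qh = 40.3844 kW


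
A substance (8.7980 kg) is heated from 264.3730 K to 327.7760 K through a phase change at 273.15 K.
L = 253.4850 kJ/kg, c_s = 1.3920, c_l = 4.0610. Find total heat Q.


Q1 (sensible, solid) = 8.7980 * 1.3920 * 8.7770 = 107.4903 kJ
Q2 (latent) = 8.7980 * 253.4850 = 2230.1610 kJ
Q3 (sensible, liquid) = 8.7980 * 4.0610 * 54.6260 = 1951.7148 kJ
Q_total = 4289.3661 kJ

4289.3661 kJ


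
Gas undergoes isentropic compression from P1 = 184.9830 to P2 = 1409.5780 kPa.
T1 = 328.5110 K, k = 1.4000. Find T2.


(k-1)/k = 0.2857
(P2/P1)^exp = 1.7864
T2 = 328.5110 * 1.7864 = 586.8643 K

586.8643 K


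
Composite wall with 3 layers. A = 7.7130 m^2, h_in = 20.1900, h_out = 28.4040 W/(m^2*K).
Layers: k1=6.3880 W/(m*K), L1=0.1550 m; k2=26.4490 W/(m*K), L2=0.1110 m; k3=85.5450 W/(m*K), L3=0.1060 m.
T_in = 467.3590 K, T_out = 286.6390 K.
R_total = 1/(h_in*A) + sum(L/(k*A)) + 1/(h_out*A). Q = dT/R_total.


R_conv_in = 1/(20.1900*7.7130) = 0.0064
R_1 = 0.1550/(6.3880*7.7130) = 0.0031
R_2 = 0.1110/(26.4490*7.7130) = 0.0005
R_3 = 0.1060/(85.5450*7.7130) = 0.0002
R_conv_out = 1/(28.4040*7.7130) = 0.0046
R_total = 0.0148 K/W
Q = 180.7200 / 0.0148 = 12180.5607 W

R_total = 0.0148 K/W, Q = 12180.5607 W


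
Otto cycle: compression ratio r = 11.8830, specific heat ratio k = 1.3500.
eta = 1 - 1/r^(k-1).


r^(k-1) = 2.3781
eta = 1 - 1/2.3781 = 0.5795 = 57.9490%

57.9490%


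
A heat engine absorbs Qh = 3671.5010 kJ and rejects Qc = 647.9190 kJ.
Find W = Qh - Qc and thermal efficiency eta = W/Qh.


W = 3671.5010 - 647.9190 = 3023.5820 kJ
eta = 3023.5820 / 3671.5010 = 0.8235 = 82.3527%

W = 3023.5820 kJ, eta = 82.3527%


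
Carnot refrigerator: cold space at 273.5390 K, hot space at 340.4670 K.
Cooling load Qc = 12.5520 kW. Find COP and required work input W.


COP = 273.5390 / 66.9280 = 4.0871
W = 12.5520 / 4.0871 = 3.0712 kW

COP = 4.0871, W = 3.0712 kW


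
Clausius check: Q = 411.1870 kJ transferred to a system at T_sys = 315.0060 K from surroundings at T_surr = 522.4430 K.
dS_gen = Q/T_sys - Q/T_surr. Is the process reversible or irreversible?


dS_sys = 411.1870/315.0060 = 1.3053 kJ/K
dS_surr = -411.1870/522.4430 = -0.7870 kJ/K
dS_gen = 1.3053 - 0.7870 = 0.5183 kJ/K (irreversible)

dS_gen = 0.5183 kJ/K, irreversible


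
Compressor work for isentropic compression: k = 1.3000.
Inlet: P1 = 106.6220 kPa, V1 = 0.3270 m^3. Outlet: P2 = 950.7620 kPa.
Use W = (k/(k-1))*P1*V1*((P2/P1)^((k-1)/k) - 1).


(k-1)/k = 0.2308
(P2/P1)^exp = 1.6568
W = 4.3333 * 106.6220 * 0.3270 * (1.6568 - 1) = 99.2388 kJ

99.2388 kJ


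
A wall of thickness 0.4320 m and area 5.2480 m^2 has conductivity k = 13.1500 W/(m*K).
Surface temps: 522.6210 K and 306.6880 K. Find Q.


dT = 215.9330 K
Q = 13.1500 * 5.2480 * 215.9330 / 0.4320 = 34494.8969 W

34494.8969 W


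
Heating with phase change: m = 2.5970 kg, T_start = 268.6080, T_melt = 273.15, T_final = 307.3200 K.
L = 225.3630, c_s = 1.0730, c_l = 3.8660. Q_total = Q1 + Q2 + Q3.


Q1 (sensible, solid) = 2.5970 * 1.0730 * 4.5420 = 12.6567 kJ
Q2 (latent) = 2.5970 * 225.3630 = 585.2677 kJ
Q3 (sensible, liquid) = 2.5970 * 3.8660 * 34.1700 = 343.0669 kJ
Q_total = 940.9912 kJ

940.9912 kJ


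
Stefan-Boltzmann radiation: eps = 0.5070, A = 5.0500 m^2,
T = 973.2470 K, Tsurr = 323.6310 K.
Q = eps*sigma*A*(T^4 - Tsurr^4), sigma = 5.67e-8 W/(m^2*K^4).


T^4 = 8.9721e+11
Tsurr^4 = 1.0970e+10
Q = 0.5070 * 5.67e-8 * 5.0500 * 8.8624e+11 = 128656.5755 W

128656.5755 W


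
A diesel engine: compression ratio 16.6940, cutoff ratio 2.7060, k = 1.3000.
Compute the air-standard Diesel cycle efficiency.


r^(k-1) = 2.3268
rc^k = 3.6478
eta = 0.4869 = 48.6917%

48.6917%


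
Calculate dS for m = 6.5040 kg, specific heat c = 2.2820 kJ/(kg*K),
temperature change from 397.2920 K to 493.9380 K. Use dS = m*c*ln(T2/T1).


T2/T1 = 1.2433
ln(T2/T1) = 0.2177
dS = 6.5040 * 2.2820 * 0.2177 = 3.2317 kJ/K

3.2317 kJ/K


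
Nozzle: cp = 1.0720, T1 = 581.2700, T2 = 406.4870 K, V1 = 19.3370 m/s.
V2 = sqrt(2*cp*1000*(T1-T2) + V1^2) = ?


dT = 174.7830 K
2*cp*1000*dT = 374734.7520
V1^2 = 373.9196
V2 = sqrt(375108.6716) = 612.4612 m/s

612.4612 m/s


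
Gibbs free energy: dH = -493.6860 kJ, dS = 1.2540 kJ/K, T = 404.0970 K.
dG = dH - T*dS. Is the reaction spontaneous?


T*dS = 404.0970 * 1.2540 = 506.7376 kJ
dG = -493.6860 - 506.7376 = -1000.4236 kJ (spontaneous)

dG = -1000.4236 kJ, spontaneous


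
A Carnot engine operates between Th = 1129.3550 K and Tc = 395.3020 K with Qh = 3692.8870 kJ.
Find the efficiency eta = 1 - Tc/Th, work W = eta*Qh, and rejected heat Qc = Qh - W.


eta = 1 - 395.3020/1129.3550 = 0.6500
W = 0.6500 * 3692.8870 = 2400.2858 kJ
Qc = 3692.8870 - 2400.2858 = 1292.6012 kJ

eta = 64.9975%, W = 2400.2858 kJ, Qc = 1292.6012 kJ


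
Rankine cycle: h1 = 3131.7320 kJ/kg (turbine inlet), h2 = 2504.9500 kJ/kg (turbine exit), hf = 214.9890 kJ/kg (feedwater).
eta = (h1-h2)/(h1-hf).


W = 626.7820 kJ/kg
Q_in = 2916.7430 kJ/kg
eta = 0.2149 = 21.4891%

eta = 21.4891%


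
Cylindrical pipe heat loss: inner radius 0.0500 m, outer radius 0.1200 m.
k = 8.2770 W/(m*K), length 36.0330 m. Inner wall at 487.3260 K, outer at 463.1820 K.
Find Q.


dT = 24.1440 K
ln(ro/ri) = 0.8755
Q = 2*pi*8.2770*36.0330*24.1440 / 0.8755 = 51679.9191 W

51679.9191 W


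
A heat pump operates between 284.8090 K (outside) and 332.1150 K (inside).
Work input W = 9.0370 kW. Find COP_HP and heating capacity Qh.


COP = 332.1150 / 47.3060 = 7.0206
Qh = 7.0206 * 9.0370 = 63.4449 kW

COP = 7.0206, Qh = 63.4449 kW


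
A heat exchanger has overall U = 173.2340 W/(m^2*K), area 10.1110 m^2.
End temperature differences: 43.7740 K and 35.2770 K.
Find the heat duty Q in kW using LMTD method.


LMTD = 39.3728 K
Q = 173.2340 * 10.1110 * 39.3728 = 68964.1886 W = 68.9642 kW

68.9642 kW


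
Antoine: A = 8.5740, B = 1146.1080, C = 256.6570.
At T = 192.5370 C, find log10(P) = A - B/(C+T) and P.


C+T = 449.1940
B/(C+T) = 2.5515
log10(P) = 8.5740 - 2.5515 = 6.0225
P = 10^6.0225 = 1053230.3254 mmHg

1053230.3254 mmHg


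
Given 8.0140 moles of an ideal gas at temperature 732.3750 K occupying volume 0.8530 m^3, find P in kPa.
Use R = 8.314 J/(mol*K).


P = nRT/V = 8.0140 * 8.314 * 732.3750 / 0.8530
= 48796.9715 / 0.8530 = 57206.2972 Pa = 57.2063 kPa

57.2063 kPa


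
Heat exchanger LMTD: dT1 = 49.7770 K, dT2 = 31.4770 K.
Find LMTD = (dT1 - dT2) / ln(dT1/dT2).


dT1/dT2 = 1.5814
ln(dT1/dT2) = 0.4583
LMTD = 18.3000 / 0.4583 = 39.9305 K

39.9305 K


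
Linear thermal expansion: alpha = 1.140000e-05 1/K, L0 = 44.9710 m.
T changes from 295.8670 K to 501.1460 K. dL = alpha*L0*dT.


dT = 205.2790 K
dL = 1.140000e-05 * 44.9710 * 205.2790 = 0.105240 m
L_final = 45.076240 m

dL = 0.105240 m


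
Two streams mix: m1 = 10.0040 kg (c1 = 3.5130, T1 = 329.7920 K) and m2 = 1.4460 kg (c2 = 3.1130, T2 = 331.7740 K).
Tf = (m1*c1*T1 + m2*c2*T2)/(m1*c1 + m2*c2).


num = 13083.6740
den = 39.6454
Tf = 330.0170 K

330.0170 K


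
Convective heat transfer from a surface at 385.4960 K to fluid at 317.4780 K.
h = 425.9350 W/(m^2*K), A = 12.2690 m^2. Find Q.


dT = 68.0180 K
Q = 425.9350 * 12.2690 * 68.0180 = 355448.2274 W

355448.2274 W


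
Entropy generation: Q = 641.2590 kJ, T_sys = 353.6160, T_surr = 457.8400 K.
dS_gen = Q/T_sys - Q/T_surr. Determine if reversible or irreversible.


dS_sys = 641.2590/353.6160 = 1.8134 kJ/K
dS_surr = -641.2590/457.8400 = -1.4006 kJ/K
dS_gen = 1.8134 - 1.4006 = 0.4128 kJ/K (irreversible)

dS_gen = 0.4128 kJ/K, irreversible


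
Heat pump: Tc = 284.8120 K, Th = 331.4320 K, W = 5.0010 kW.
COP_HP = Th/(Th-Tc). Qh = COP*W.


COP = 331.4320 / 46.6200 = 7.1092
Qh = 7.1092 * 5.0010 = 35.5532 kW

COP = 7.1092, Qh = 35.5532 kW


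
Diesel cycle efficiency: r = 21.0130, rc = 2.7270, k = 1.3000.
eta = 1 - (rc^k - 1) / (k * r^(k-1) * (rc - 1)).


r^(k-1) = 2.4931
rc^k = 3.6846
eta = 0.5204 = 52.0379%

52.0379%


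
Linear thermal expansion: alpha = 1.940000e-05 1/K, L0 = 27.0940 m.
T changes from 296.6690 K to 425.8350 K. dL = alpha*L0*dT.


dT = 129.1660 K
dL = 1.940000e-05 * 27.0940 * 129.1660 = 0.067893 m
L_final = 27.161893 m

dL = 0.067893 m


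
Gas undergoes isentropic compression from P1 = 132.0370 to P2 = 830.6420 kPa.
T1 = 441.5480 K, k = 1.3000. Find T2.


(k-1)/k = 0.2308
(P2/P1)^exp = 1.5287
T2 = 441.5480 * 1.5287 = 674.9903 K

674.9903 K


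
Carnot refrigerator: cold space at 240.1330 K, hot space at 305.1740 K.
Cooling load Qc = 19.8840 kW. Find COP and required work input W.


COP = 240.1330 / 65.0410 = 3.6920
W = 19.8840 / 3.6920 = 5.3857 kW

COP = 3.6920, W = 5.3857 kW


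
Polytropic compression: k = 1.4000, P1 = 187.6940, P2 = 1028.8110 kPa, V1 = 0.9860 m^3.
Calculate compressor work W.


(k-1)/k = 0.2857
(P2/P1)^exp = 1.6260
W = 3.5000 * 187.6940 * 0.9860 * (1.6260 - 1) = 405.4548 kJ

405.4548 kJ


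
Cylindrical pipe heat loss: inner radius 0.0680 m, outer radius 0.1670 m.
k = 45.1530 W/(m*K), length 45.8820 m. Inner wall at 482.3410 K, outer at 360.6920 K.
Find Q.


dT = 121.6490 K
ln(ro/ri) = 0.8985
Q = 2*pi*45.1530*45.8820*121.6490 / 0.8985 = 1762406.1367 W

1762406.1367 W


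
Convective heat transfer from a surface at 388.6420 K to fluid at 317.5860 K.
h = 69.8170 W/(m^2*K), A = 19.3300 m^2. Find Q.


dT = 71.0560 K
Q = 69.8170 * 19.3300 * 71.0560 = 95894.5208 W

95894.5208 W


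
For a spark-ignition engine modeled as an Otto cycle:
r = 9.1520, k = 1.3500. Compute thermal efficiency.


r^(k-1) = 2.1704
eta = 1 - 1/2.1704 = 0.5392 = 53.9246%

53.9246%


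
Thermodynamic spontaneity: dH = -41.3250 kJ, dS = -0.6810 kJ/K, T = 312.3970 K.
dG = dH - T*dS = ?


T*dS = 312.3970 * -0.6810 = -212.7424 kJ
dG = -41.3250 + 212.7424 = 171.4174 kJ (non-spontaneous)

dG = 171.4174 kJ, non-spontaneous


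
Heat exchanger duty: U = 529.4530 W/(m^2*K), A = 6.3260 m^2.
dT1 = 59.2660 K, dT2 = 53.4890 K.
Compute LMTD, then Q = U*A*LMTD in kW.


LMTD = 56.3281 K
Q = 529.4530 * 6.3260 * 56.3281 = 188660.9299 W = 188.6609 kW

188.6609 kW


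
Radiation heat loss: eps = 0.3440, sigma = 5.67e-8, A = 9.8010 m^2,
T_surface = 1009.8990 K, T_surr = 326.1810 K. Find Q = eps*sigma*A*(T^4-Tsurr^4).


T^4 = 1.0402e+12
Tsurr^4 = 1.1320e+10
Q = 0.3440 * 5.67e-8 * 9.8010 * 1.0289e+12 = 196685.1670 W

196685.1670 W


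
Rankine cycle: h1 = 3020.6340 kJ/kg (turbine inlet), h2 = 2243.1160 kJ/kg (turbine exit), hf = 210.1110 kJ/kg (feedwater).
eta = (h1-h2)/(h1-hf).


W = 777.5180 kJ/kg
Q_in = 2810.5230 kJ/kg
eta = 0.2766 = 27.6645%

eta = 27.6645%


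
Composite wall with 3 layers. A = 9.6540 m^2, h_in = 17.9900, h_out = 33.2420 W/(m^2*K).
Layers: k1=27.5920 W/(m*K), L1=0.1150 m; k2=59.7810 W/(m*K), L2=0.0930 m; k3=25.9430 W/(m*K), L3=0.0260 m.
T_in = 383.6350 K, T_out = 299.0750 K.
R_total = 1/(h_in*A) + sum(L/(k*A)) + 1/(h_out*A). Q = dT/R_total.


R_conv_in = 1/(17.9900*9.6540) = 0.0058
R_1 = 0.1150/(27.5920*9.6540) = 0.0004
R_2 = 0.0930/(59.7810*9.6540) = 0.0002
R_3 = 0.0260/(25.9430*9.6540) = 0.0001
R_conv_out = 1/(33.2420*9.6540) = 0.0031
R_total = 0.0096 K/W
Q = 84.5600 / 0.0096 = 8835.3879 W

R_total = 0.0096 K/W, Q = 8835.3879 W


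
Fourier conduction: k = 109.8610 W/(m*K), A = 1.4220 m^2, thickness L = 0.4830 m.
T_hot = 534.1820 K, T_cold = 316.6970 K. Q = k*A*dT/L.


dT = 217.4850 K
Q = 109.8610 * 1.4220 * 217.4850 / 0.4830 = 70343.7185 W

70343.7185 W


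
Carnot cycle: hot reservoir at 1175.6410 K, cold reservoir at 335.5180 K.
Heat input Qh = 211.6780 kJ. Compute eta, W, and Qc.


eta = 1 - 335.5180/1175.6410 = 0.7146
W = 0.7146 * 211.6780 = 151.2669 kJ
Qc = 211.6780 - 151.2669 = 60.4111 kJ

eta = 71.4608%, W = 151.2669 kJ, Qc = 60.4111 kJ


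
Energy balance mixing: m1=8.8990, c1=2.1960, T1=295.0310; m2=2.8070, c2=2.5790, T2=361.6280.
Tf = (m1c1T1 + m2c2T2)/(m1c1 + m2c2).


num = 8383.4726
den = 26.7815
Tf = 313.0327 K

313.0327 K


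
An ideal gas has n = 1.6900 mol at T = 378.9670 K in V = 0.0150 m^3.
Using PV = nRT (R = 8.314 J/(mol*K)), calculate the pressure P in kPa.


P = nRT/V = 1.6900 * 8.314 * 378.9670 / 0.0150
= 5324.7365 / 0.0150 = 354982.4312 Pa = 354.9824 kPa

354.9824 kPa


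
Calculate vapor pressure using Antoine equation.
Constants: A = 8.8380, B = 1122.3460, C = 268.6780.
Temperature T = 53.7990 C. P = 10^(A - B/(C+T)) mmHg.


C+T = 322.4770
B/(C+T) = 3.4804
log10(P) = 8.8380 - 3.4804 = 5.3576
P = 10^5.3576 = 227829.0768 mmHg

227829.0768 mmHg


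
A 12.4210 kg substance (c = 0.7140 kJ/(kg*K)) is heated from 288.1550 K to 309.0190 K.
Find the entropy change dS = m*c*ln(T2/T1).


T2/T1 = 1.0724
ln(T2/T1) = 0.0699
dS = 12.4210 * 0.7140 * 0.0699 = 0.6200 kJ/K

0.6200 kJ/K


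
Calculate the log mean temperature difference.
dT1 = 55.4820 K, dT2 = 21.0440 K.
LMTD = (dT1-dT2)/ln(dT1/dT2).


dT1/dT2 = 2.6365
ln(dT1/dT2) = 0.9694
LMTD = 34.4380 / 0.9694 = 35.5235 K

35.5235 K


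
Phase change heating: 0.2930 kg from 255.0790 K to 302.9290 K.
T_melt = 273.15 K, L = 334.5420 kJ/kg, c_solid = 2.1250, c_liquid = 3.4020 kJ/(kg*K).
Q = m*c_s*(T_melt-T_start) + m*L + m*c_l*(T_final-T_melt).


Q1 (sensible, solid) = 0.2930 * 2.1250 * 18.0710 = 11.2515 kJ
Q2 (latent) = 0.2930 * 334.5420 = 98.0208 kJ
Q3 (sensible, liquid) = 0.2930 * 3.4020 * 29.7790 = 29.6833 kJ
Q_total = 138.9556 kJ

138.9556 kJ


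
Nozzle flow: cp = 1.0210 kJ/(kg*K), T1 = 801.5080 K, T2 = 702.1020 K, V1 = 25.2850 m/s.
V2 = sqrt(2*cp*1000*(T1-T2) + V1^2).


dT = 99.4060 K
2*cp*1000*dT = 202987.0520
V1^2 = 639.3312
V2 = sqrt(203626.3832) = 451.2498 m/s

451.2498 m/s
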